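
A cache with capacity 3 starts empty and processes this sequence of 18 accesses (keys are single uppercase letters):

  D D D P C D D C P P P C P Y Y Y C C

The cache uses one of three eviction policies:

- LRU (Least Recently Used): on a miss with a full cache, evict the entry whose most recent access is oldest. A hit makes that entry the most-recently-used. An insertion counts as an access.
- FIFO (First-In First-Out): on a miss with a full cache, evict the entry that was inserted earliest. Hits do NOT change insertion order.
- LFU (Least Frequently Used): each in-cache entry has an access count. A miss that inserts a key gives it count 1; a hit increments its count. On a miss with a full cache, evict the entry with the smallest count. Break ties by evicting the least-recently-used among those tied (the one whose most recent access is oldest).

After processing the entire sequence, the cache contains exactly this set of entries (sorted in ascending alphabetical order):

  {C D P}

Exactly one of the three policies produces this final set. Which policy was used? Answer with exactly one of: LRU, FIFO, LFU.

Simulating under each policy and comparing final sets:
  LRU: final set = {C P Y} -> differs
  FIFO: final set = {C P Y} -> differs
  LFU: final set = {C D P} -> MATCHES target
Only LFU produces the target set.

Answer: LFU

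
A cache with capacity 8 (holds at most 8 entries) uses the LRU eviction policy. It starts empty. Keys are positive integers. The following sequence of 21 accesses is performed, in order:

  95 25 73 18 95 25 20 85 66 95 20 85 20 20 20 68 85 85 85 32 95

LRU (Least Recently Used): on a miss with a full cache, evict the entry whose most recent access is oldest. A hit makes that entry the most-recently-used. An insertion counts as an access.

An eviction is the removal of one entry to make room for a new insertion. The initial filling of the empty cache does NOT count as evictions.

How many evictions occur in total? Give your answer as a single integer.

Answer: 1

Derivation:
LRU simulation (capacity=8):
  1. access 95: MISS. Cache (LRU->MRU): [95]
  2. access 25: MISS. Cache (LRU->MRU): [95 25]
  3. access 73: MISS. Cache (LRU->MRU): [95 25 73]
  4. access 18: MISS. Cache (LRU->MRU): [95 25 73 18]
  5. access 95: HIT. Cache (LRU->MRU): [25 73 18 95]
  6. access 25: HIT. Cache (LRU->MRU): [73 18 95 25]
  7. access 20: MISS. Cache (LRU->MRU): [73 18 95 25 20]
  8. access 85: MISS. Cache (LRU->MRU): [73 18 95 25 20 85]
  9. access 66: MISS. Cache (LRU->MRU): [73 18 95 25 20 85 66]
  10. access 95: HIT. Cache (LRU->MRU): [73 18 25 20 85 66 95]
  11. access 20: HIT. Cache (LRU->MRU): [73 18 25 85 66 95 20]
  12. access 85: HIT. Cache (LRU->MRU): [73 18 25 66 95 20 85]
  13. access 20: HIT. Cache (LRU->MRU): [73 18 25 66 95 85 20]
  14. access 20: HIT. Cache (LRU->MRU): [73 18 25 66 95 85 20]
  15. access 20: HIT. Cache (LRU->MRU): [73 18 25 66 95 85 20]
  16. access 68: MISS. Cache (LRU->MRU): [73 18 25 66 95 85 20 68]
  17. access 85: HIT. Cache (LRU->MRU): [73 18 25 66 95 20 68 85]
  18. access 85: HIT. Cache (LRU->MRU): [73 18 25 66 95 20 68 85]
  19. access 85: HIT. Cache (LRU->MRU): [73 18 25 66 95 20 68 85]
  20. access 32: MISS, evict 73. Cache (LRU->MRU): [18 25 66 95 20 68 85 32]
  21. access 95: HIT. Cache (LRU->MRU): [18 25 66 20 68 85 32 95]
Total: 12 hits, 9 misses, 1 evictions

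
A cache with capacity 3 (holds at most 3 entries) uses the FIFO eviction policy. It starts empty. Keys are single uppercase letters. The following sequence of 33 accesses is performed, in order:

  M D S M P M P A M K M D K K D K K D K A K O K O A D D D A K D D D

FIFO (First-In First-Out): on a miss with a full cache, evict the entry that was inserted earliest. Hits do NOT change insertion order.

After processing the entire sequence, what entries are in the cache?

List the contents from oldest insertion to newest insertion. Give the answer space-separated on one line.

FIFO simulation (capacity=3):
  1. access M: MISS. Cache (old->new): [M]
  2. access D: MISS. Cache (old->new): [M D]
  3. access S: MISS. Cache (old->new): [M D S]
  4. access M: HIT. Cache (old->new): [M D S]
  5. access P: MISS, evict M. Cache (old->new): [D S P]
  6. access M: MISS, evict D. Cache (old->new): [S P M]
  7. access P: HIT. Cache (old->new): [S P M]
  8. access A: MISS, evict S. Cache (old->new): [P M A]
  9. access M: HIT. Cache (old->new): [P M A]
  10. access K: MISS, evict P. Cache (old->new): [M A K]
  11. access M: HIT. Cache (old->new): [M A K]
  12. access D: MISS, evict M. Cache (old->new): [A K D]
  13. access K: HIT. Cache (old->new): [A K D]
  14. access K: HIT. Cache (old->new): [A K D]
  15. access D: HIT. Cache (old->new): [A K D]
  16. access K: HIT. Cache (old->new): [A K D]
  17. access K: HIT. Cache (old->new): [A K D]
  18. access D: HIT. Cache (old->new): [A K D]
  19. access K: HIT. Cache (old->new): [A K D]
  20. access A: HIT. Cache (old->new): [A K D]
  21. access K: HIT. Cache (old->new): [A K D]
  22. access O: MISS, evict A. Cache (old->new): [K D O]
  23. access K: HIT. Cache (old->new): [K D O]
  24. access O: HIT. Cache (old->new): [K D O]
  25. access A: MISS, evict K. Cache (old->new): [D O A]
  26. access D: HIT. Cache (old->new): [D O A]
  27. access D: HIT. Cache (old->new): [D O A]
  28. access D: HIT. Cache (old->new): [D O A]
  29. access A: HIT. Cache (old->new): [D O A]
  30. access K: MISS, evict D. Cache (old->new): [O A K]
  31. access D: MISS, evict O. Cache (old->new): [A K D]
  32. access D: HIT. Cache (old->new): [A K D]
  33. access D: HIT. Cache (old->new): [A K D]
Total: 21 hits, 12 misses, 9 evictions

Answer: A K D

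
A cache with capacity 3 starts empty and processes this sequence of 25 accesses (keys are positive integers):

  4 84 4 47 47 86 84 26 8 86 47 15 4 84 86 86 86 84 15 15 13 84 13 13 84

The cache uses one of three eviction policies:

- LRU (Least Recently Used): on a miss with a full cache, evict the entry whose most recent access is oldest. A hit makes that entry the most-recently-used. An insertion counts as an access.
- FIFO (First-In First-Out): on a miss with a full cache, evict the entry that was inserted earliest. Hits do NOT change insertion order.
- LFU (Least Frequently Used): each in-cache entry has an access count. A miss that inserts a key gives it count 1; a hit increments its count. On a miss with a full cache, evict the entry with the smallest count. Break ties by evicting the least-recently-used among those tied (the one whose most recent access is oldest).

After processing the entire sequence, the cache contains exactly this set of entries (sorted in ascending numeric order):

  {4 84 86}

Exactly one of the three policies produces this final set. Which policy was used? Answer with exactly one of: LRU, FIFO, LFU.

Answer: LFU

Derivation:
Simulating under each policy and comparing final sets:
  LRU: final set = {13 15 84} -> differs
  FIFO: final set = {13 15 84} -> differs
  LFU: final set = {4 84 86} -> MATCHES target
Only LFU produces the target set.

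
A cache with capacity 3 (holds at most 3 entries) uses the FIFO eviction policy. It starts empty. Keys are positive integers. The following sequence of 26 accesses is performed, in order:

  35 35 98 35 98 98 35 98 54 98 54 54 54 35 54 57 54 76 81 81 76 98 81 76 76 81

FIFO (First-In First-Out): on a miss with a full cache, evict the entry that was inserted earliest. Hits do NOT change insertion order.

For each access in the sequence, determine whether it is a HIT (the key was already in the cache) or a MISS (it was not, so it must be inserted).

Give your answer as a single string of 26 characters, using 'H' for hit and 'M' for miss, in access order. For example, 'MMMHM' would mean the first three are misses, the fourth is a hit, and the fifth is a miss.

Answer: MHMHHHHHMHHHHHHMHMMHHMHHHH

Derivation:
FIFO simulation (capacity=3):
  1. access 35: MISS. Cache (old->new): [35]
  2. access 35: HIT. Cache (old->new): [35]
  3. access 98: MISS. Cache (old->new): [35 98]
  4. access 35: HIT. Cache (old->new): [35 98]
  5. access 98: HIT. Cache (old->new): [35 98]
  6. access 98: HIT. Cache (old->new): [35 98]
  7. access 35: HIT. Cache (old->new): [35 98]
  8. access 98: HIT. Cache (old->new): [35 98]
  9. access 54: MISS. Cache (old->new): [35 98 54]
  10. access 98: HIT. Cache (old->new): [35 98 54]
  11. access 54: HIT. Cache (old->new): [35 98 54]
  12. access 54: HIT. Cache (old->new): [35 98 54]
  13. access 54: HIT. Cache (old->new): [35 98 54]
  14. access 35: HIT. Cache (old->new): [35 98 54]
  15. access 54: HIT. Cache (old->new): [35 98 54]
  16. access 57: MISS, evict 35. Cache (old->new): [98 54 57]
  17. access 54: HIT. Cache (old->new): [98 54 57]
  18. access 76: MISS, evict 98. Cache (old->new): [54 57 76]
  19. access 81: MISS, evict 54. Cache (old->new): [57 76 81]
  20. access 81: HIT. Cache (old->new): [57 76 81]
  21. access 76: HIT. Cache (old->new): [57 76 81]
  22. access 98: MISS, evict 57. Cache (old->new): [76 81 98]
  23. access 81: HIT. Cache (old->new): [76 81 98]
  24. access 76: HIT. Cache (old->new): [76 81 98]
  25. access 76: HIT. Cache (old->new): [76 81 98]
  26. access 81: HIT. Cache (old->new): [76 81 98]
Total: 19 hits, 7 misses, 4 evictions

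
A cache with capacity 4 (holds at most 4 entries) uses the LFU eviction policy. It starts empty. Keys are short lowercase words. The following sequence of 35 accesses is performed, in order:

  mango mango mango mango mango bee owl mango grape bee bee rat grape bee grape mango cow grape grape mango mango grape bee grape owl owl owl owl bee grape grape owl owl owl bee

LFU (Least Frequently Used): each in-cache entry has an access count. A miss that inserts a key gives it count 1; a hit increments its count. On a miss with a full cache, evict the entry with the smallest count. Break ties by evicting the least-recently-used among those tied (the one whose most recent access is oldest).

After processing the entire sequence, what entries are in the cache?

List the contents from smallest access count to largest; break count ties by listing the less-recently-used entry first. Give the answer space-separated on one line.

Answer: owl bee mango grape

Derivation:
LFU simulation (capacity=4):
  1. access mango: MISS. Cache: [mango(c=1)]
  2. access mango: HIT, count now 2. Cache: [mango(c=2)]
  3. access mango: HIT, count now 3. Cache: [mango(c=3)]
  4. access mango: HIT, count now 4. Cache: [mango(c=4)]
  5. access mango: HIT, count now 5. Cache: [mango(c=5)]
  6. access bee: MISS. Cache: [bee(c=1) mango(c=5)]
  7. access owl: MISS. Cache: [bee(c=1) owl(c=1) mango(c=5)]
  8. access mango: HIT, count now 6. Cache: [bee(c=1) owl(c=1) mango(c=6)]
  9. access grape: MISS. Cache: [bee(c=1) owl(c=1) grape(c=1) mango(c=6)]
  10. access bee: HIT, count now 2. Cache: [owl(c=1) grape(c=1) bee(c=2) mango(c=6)]
  11. access bee: HIT, count now 3. Cache: [owl(c=1) grape(c=1) bee(c=3) mango(c=6)]
  12. access rat: MISS, evict owl(c=1). Cache: [grape(c=1) rat(c=1) bee(c=3) mango(c=6)]
  13. access grape: HIT, count now 2. Cache: [rat(c=1) grape(c=2) bee(c=3) mango(c=6)]
  14. access bee: HIT, count now 4. Cache: [rat(c=1) grape(c=2) bee(c=4) mango(c=6)]
  15. access grape: HIT, count now 3. Cache: [rat(c=1) grape(c=3) bee(c=4) mango(c=6)]
  16. access mango: HIT, count now 7. Cache: [rat(c=1) grape(c=3) bee(c=4) mango(c=7)]
  17. access cow: MISS, evict rat(c=1). Cache: [cow(c=1) grape(c=3) bee(c=4) mango(c=7)]
  18. access grape: HIT, count now 4. Cache: [cow(c=1) bee(c=4) grape(c=4) mango(c=7)]
  19. access grape: HIT, count now 5. Cache: [cow(c=1) bee(c=4) grape(c=5) mango(c=7)]
  20. access mango: HIT, count now 8. Cache: [cow(c=1) bee(c=4) grape(c=5) mango(c=8)]
  21. access mango: HIT, count now 9. Cache: [cow(c=1) bee(c=4) grape(c=5) mango(c=9)]
  22. access grape: HIT, count now 6. Cache: [cow(c=1) bee(c=4) grape(c=6) mango(c=9)]
  23. access bee: HIT, count now 5. Cache: [cow(c=1) bee(c=5) grape(c=6) mango(c=9)]
  24. access grape: HIT, count now 7. Cache: [cow(c=1) bee(c=5) grape(c=7) mango(c=9)]
  25. access owl: MISS, evict cow(c=1). Cache: [owl(c=1) bee(c=5) grape(c=7) mango(c=9)]
  26. access owl: HIT, count now 2. Cache: [owl(c=2) bee(c=5) grape(c=7) mango(c=9)]
  27. access owl: HIT, count now 3. Cache: [owl(c=3) bee(c=5) grape(c=7) mango(c=9)]
  28. access owl: HIT, count now 4. Cache: [owl(c=4) bee(c=5) grape(c=7) mango(c=9)]
  29. access bee: HIT, count now 6. Cache: [owl(c=4) bee(c=6) grape(c=7) mango(c=9)]
  30. access grape: HIT, count now 8. Cache: [owl(c=4) bee(c=6) grape(c=8) mango(c=9)]
  31. access grape: HIT, count now 9. Cache: [owl(c=4) bee(c=6) mango(c=9) grape(c=9)]
  32. access owl: HIT, count now 5. Cache: [owl(c=5) bee(c=6) mango(c=9) grape(c=9)]
  33. access owl: HIT, count now 6. Cache: [bee(c=6) owl(c=6) mango(c=9) grape(c=9)]
  34. access owl: HIT, count now 7. Cache: [bee(c=6) owl(c=7) mango(c=9) grape(c=9)]
  35. access bee: HIT, count now 7. Cache: [owl(c=7) bee(c=7) mango(c=9) grape(c=9)]
Total: 28 hits, 7 misses, 3 evictions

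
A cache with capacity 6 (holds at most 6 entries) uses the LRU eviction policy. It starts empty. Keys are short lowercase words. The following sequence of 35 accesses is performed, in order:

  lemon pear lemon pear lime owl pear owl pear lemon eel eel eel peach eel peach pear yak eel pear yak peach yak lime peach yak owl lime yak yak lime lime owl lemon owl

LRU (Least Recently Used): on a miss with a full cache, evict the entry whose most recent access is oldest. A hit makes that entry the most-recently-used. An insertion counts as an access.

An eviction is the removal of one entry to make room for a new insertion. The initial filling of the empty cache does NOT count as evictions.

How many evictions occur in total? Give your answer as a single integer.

Answer: 4

Derivation:
LRU simulation (capacity=6):
  1. access lemon: MISS. Cache (LRU->MRU): [lemon]
  2. access pear: MISS. Cache (LRU->MRU): [lemon pear]
  3. access lemon: HIT. Cache (LRU->MRU): [pear lemon]
  4. access pear: HIT. Cache (LRU->MRU): [lemon pear]
  5. access lime: MISS. Cache (LRU->MRU): [lemon pear lime]
  6. access owl: MISS. Cache (LRU->MRU): [lemon pear lime owl]
  7. access pear: HIT. Cache (LRU->MRU): [lemon lime owl pear]
  8. access owl: HIT. Cache (LRU->MRU): [lemon lime pear owl]
  9. access pear: HIT. Cache (LRU->MRU): [lemon lime owl pear]
  10. access lemon: HIT. Cache (LRU->MRU): [lime owl pear lemon]
  11. access eel: MISS. Cache (LRU->MRU): [lime owl pear lemon eel]
  12. access eel: HIT. Cache (LRU->MRU): [lime owl pear lemon eel]
  13. access eel: HIT. Cache (LRU->MRU): [lime owl pear lemon eel]
  14. access peach: MISS. Cache (LRU->MRU): [lime owl pear lemon eel peach]
  15. access eel: HIT. Cache (LRU->MRU): [lime owl pear lemon peach eel]
  16. access peach: HIT. Cache (LRU->MRU): [lime owl pear lemon eel peach]
  17. access pear: HIT. Cache (LRU->MRU): [lime owl lemon eel peach pear]
  18. access yak: MISS, evict lime. Cache (LRU->MRU): [owl lemon eel peach pear yak]
  19. access eel: HIT. Cache (LRU->MRU): [owl lemon peach pear yak eel]
  20. access pear: HIT. Cache (LRU->MRU): [owl lemon peach yak eel pear]
  21. access yak: HIT. Cache (LRU->MRU): [owl lemon peach eel pear yak]
  22. access peach: HIT. Cache (LRU->MRU): [owl lemon eel pear yak peach]
  23. access yak: HIT. Cache (LRU->MRU): [owl lemon eel pear peach yak]
  24. access lime: MISS, evict owl. Cache (LRU->MRU): [lemon eel pear peach yak lime]
  25. access peach: HIT. Cache (LRU->MRU): [lemon eel pear yak lime peach]
  26. access yak: HIT. Cache (LRU->MRU): [lemon eel pear lime peach yak]
  27. access owl: MISS, evict lemon. Cache (LRU->MRU): [eel pear lime peach yak owl]
  28. access lime: HIT. Cache (LRU->MRU): [eel pear peach yak owl lime]
  29. access yak: HIT. Cache (LRU->MRU): [eel pear peach owl lime yak]
  30. access yak: HIT. Cache (LRU->MRU): [eel pear peach owl lime yak]
  31. access lime: HIT. Cache (LRU->MRU): [eel pear peach owl yak lime]
  32. access lime: HIT. Cache (LRU->MRU): [eel pear peach owl yak lime]
  33. access owl: HIT. Cache (LRU->MRU): [eel pear peach yak lime owl]
  34. access lemon: MISS, evict eel. Cache (LRU->MRU): [pear peach yak lime owl lemon]
  35. access owl: HIT. Cache (LRU->MRU): [pear peach yak lime lemon owl]
Total: 25 hits, 10 misses, 4 evictions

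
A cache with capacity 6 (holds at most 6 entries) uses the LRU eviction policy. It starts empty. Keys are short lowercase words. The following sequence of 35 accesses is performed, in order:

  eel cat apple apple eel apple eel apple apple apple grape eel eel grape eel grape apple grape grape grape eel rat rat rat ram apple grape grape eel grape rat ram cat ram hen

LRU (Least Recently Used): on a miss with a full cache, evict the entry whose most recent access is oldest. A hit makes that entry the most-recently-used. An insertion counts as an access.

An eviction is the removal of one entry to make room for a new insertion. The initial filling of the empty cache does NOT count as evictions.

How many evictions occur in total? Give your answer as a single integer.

Answer: 1

Derivation:
LRU simulation (capacity=6):
  1. access eel: MISS. Cache (LRU->MRU): [eel]
  2. access cat: MISS. Cache (LRU->MRU): [eel cat]
  3. access apple: MISS. Cache (LRU->MRU): [eel cat apple]
  4. access apple: HIT. Cache (LRU->MRU): [eel cat apple]
  5. access eel: HIT. Cache (LRU->MRU): [cat apple eel]
  6. access apple: HIT. Cache (LRU->MRU): [cat eel apple]
  7. access eel: HIT. Cache (LRU->MRU): [cat apple eel]
  8. access apple: HIT. Cache (LRU->MRU): [cat eel apple]
  9. access apple: HIT. Cache (LRU->MRU): [cat eel apple]
  10. access apple: HIT. Cache (LRU->MRU): [cat eel apple]
  11. access grape: MISS. Cache (LRU->MRU): [cat eel apple grape]
  12. access eel: HIT. Cache (LRU->MRU): [cat apple grape eel]
  13. access eel: HIT. Cache (LRU->MRU): [cat apple grape eel]
  14. access grape: HIT. Cache (LRU->MRU): [cat apple eel grape]
  15. access eel: HIT. Cache (LRU->MRU): [cat apple grape eel]
  16. access grape: HIT. Cache (LRU->MRU): [cat apple eel grape]
  17. access apple: HIT. Cache (LRU->MRU): [cat eel grape apple]
  18. access grape: HIT. Cache (LRU->MRU): [cat eel apple grape]
  19. access grape: HIT. Cache (LRU->MRU): [cat eel apple grape]
  20. access grape: HIT. Cache (LRU->MRU): [cat eel apple grape]
  21. access eel: HIT. Cache (LRU->MRU): [cat apple grape eel]
  22. access rat: MISS. Cache (LRU->MRU): [cat apple grape eel rat]
  23. access rat: HIT. Cache (LRU->MRU): [cat apple grape eel rat]
  24. access rat: HIT. Cache (LRU->MRU): [cat apple grape eel rat]
  25. access ram: MISS. Cache (LRU->MRU): [cat apple grape eel rat ram]
  26. access apple: HIT. Cache (LRU->MRU): [cat grape eel rat ram apple]
  27. access grape: HIT. Cache (LRU->MRU): [cat eel rat ram apple grape]
  28. access grape: HIT. Cache (LRU->MRU): [cat eel rat ram apple grape]
  29. access eel: HIT. Cache (LRU->MRU): [cat rat ram apple grape eel]
  30. access grape: HIT. Cache (LRU->MRU): [cat rat ram apple eel grape]
  31. access rat: HIT. Cache (LRU->MRU): [cat ram apple eel grape rat]
  32. access ram: HIT. Cache (LRU->MRU): [cat apple eel grape rat ram]
  33. access cat: HIT. Cache (LRU->MRU): [apple eel grape rat ram cat]
  34. access ram: HIT. Cache (LRU->MRU): [apple eel grape rat cat ram]
  35. access hen: MISS, evict apple. Cache (LRU->MRU): [eel grape rat cat ram hen]
Total: 28 hits, 7 misses, 1 evictions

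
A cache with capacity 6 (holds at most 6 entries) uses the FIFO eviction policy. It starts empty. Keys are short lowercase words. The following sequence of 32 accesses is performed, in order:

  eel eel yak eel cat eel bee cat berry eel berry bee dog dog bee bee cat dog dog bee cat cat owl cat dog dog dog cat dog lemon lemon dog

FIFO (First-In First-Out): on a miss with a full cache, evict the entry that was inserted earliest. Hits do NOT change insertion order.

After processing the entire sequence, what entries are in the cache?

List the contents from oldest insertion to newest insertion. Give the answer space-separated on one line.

FIFO simulation (capacity=6):
  1. access eel: MISS. Cache (old->new): [eel]
  2. access eel: HIT. Cache (old->new): [eel]
  3. access yak: MISS. Cache (old->new): [eel yak]
  4. access eel: HIT. Cache (old->new): [eel yak]
  5. access cat: MISS. Cache (old->new): [eel yak cat]
  6. access eel: HIT. Cache (old->new): [eel yak cat]
  7. access bee: MISS. Cache (old->new): [eel yak cat bee]
  8. access cat: HIT. Cache (old->new): [eel yak cat bee]
  9. access berry: MISS. Cache (old->new): [eel yak cat bee berry]
  10. access eel: HIT. Cache (old->new): [eel yak cat bee berry]
  11. access berry: HIT. Cache (old->new): [eel yak cat bee berry]
  12. access bee: HIT. Cache (old->new): [eel yak cat bee berry]
  13. access dog: MISS. Cache (old->new): [eel yak cat bee berry dog]
  14. access dog: HIT. Cache (old->new): [eel yak cat bee berry dog]
  15. access bee: HIT. Cache (old->new): [eel yak cat bee berry dog]
  16. access bee: HIT. Cache (old->new): [eel yak cat bee berry dog]
  17. access cat: HIT. Cache (old->new): [eel yak cat bee berry dog]
  18. access dog: HIT. Cache (old->new): [eel yak cat bee berry dog]
  19. access dog: HIT. Cache (old->new): [eel yak cat bee berry dog]
  20. access bee: HIT. Cache (old->new): [eel yak cat bee berry dog]
  21. access cat: HIT. Cache (old->new): [eel yak cat bee berry dog]
  22. access cat: HIT. Cache (old->new): [eel yak cat bee berry dog]
  23. access owl: MISS, evict eel. Cache (old->new): [yak cat bee berry dog owl]
  24. access cat: HIT. Cache (old->new): [yak cat bee berry dog owl]
  25. access dog: HIT. Cache (old->new): [yak cat bee berry dog owl]
  26. access dog: HIT. Cache (old->new): [yak cat bee berry dog owl]
  27. access dog: HIT. Cache (old->new): [yak cat bee berry dog owl]
  28. access cat: HIT. Cache (old->new): [yak cat bee berry dog owl]
  29. access dog: HIT. Cache (old->new): [yak cat bee berry dog owl]
  30. access lemon: MISS, evict yak. Cache (old->new): [cat bee berry dog owl lemon]
  31. access lemon: HIT. Cache (old->new): [cat bee berry dog owl lemon]
  32. access dog: HIT. Cache (old->new): [cat bee berry dog owl lemon]
Total: 24 hits, 8 misses, 2 evictions

Answer: cat bee berry dog owl lemon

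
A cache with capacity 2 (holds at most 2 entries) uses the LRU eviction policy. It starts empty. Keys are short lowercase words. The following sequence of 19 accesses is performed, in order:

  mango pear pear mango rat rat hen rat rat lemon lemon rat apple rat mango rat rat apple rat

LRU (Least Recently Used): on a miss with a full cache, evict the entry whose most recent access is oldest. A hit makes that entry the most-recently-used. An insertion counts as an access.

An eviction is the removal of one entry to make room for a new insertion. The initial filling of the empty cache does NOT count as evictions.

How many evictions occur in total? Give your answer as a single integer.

LRU simulation (capacity=2):
  1. access mango: MISS. Cache (LRU->MRU): [mango]
  2. access pear: MISS. Cache (LRU->MRU): [mango pear]
  3. access pear: HIT. Cache (LRU->MRU): [mango pear]
  4. access mango: HIT. Cache (LRU->MRU): [pear mango]
  5. access rat: MISS, evict pear. Cache (LRU->MRU): [mango rat]
  6. access rat: HIT. Cache (LRU->MRU): [mango rat]
  7. access hen: MISS, evict mango. Cache (LRU->MRU): [rat hen]
  8. access rat: HIT. Cache (LRU->MRU): [hen rat]
  9. access rat: HIT. Cache (LRU->MRU): [hen rat]
  10. access lemon: MISS, evict hen. Cache (LRU->MRU): [rat lemon]
  11. access lemon: HIT. Cache (LRU->MRU): [rat lemon]
  12. access rat: HIT. Cache (LRU->MRU): [lemon rat]
  13. access apple: MISS, evict lemon. Cache (LRU->MRU): [rat apple]
  14. access rat: HIT. Cache (LRU->MRU): [apple rat]
  15. access mango: MISS, evict apple. Cache (LRU->MRU): [rat mango]
  16. access rat: HIT. Cache (LRU->MRU): [mango rat]
  17. access rat: HIT. Cache (LRU->MRU): [mango rat]
  18. access apple: MISS, evict mango. Cache (LRU->MRU): [rat apple]
  19. access rat: HIT. Cache (LRU->MRU): [apple rat]
Total: 11 hits, 8 misses, 6 evictions

Answer: 6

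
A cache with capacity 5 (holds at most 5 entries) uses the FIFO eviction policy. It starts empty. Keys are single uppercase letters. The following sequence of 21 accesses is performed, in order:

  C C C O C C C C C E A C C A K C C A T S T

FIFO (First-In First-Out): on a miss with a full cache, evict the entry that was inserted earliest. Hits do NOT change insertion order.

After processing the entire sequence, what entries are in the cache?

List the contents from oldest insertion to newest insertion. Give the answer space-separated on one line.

Answer: E A K T S

Derivation:
FIFO simulation (capacity=5):
  1. access C: MISS. Cache (old->new): [C]
  2. access C: HIT. Cache (old->new): [C]
  3. access C: HIT. Cache (old->new): [C]
  4. access O: MISS. Cache (old->new): [C O]
  5. access C: HIT. Cache (old->new): [C O]
  6. access C: HIT. Cache (old->new): [C O]
  7. access C: HIT. Cache (old->new): [C O]
  8. access C: HIT. Cache (old->new): [C O]
  9. access C: HIT. Cache (old->new): [C O]
  10. access E: MISS. Cache (old->new): [C O E]
  11. access A: MISS. Cache (old->new): [C O E A]
  12. access C: HIT. Cache (old->new): [C O E A]
  13. access C: HIT. Cache (old->new): [C O E A]
  14. access A: HIT. Cache (old->new): [C O E A]
  15. access K: MISS. Cache (old->new): [C O E A K]
  16. access C: HIT. Cache (old->new): [C O E A K]
  17. access C: HIT. Cache (old->new): [C O E A K]
  18. access A: HIT. Cache (old->new): [C O E A K]
  19. access T: MISS, evict C. Cache (old->new): [O E A K T]
  20. access S: MISS, evict O. Cache (old->new): [E A K T S]
  21. access T: HIT. Cache (old->new): [E A K T S]
Total: 14 hits, 7 misses, 2 evictions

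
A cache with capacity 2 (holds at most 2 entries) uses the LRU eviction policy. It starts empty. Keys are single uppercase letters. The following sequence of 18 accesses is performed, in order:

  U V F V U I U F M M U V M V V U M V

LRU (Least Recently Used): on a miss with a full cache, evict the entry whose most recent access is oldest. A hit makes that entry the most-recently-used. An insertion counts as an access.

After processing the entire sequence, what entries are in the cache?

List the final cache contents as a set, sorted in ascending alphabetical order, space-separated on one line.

Answer: M V

Derivation:
LRU simulation (capacity=2):
  1. access U: MISS. Cache (LRU->MRU): [U]
  2. access V: MISS. Cache (LRU->MRU): [U V]
  3. access F: MISS, evict U. Cache (LRU->MRU): [V F]
  4. access V: HIT. Cache (LRU->MRU): [F V]
  5. access U: MISS, evict F. Cache (LRU->MRU): [V U]
  6. access I: MISS, evict V. Cache (LRU->MRU): [U I]
  7. access U: HIT. Cache (LRU->MRU): [I U]
  8. access F: MISS, evict I. Cache (LRU->MRU): [U F]
  9. access M: MISS, evict U. Cache (LRU->MRU): [F M]
  10. access M: HIT. Cache (LRU->MRU): [F M]
  11. access U: MISS, evict F. Cache (LRU->MRU): [M U]
  12. access V: MISS, evict M. Cache (LRU->MRU): [U V]
  13. access M: MISS, evict U. Cache (LRU->MRU): [V M]
  14. access V: HIT. Cache (LRU->MRU): [M V]
  15. access V: HIT. Cache (LRU->MRU): [M V]
  16. access U: MISS, evict M. Cache (LRU->MRU): [V U]
  17. access M: MISS, evict V. Cache (LRU->MRU): [U M]
  18. access V: MISS, evict U. Cache (LRU->MRU): [M V]
Total: 5 hits, 13 misses, 11 evictions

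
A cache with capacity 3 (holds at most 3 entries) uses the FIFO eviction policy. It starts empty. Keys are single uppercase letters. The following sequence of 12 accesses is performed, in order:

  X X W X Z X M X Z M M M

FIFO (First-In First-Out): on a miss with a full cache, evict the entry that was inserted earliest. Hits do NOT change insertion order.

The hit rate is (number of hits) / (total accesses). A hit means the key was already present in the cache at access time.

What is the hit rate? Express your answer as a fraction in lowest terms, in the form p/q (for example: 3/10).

Answer: 7/12

Derivation:
FIFO simulation (capacity=3):
  1. access X: MISS. Cache (old->new): [X]
  2. access X: HIT. Cache (old->new): [X]
  3. access W: MISS. Cache (old->new): [X W]
  4. access X: HIT. Cache (old->new): [X W]
  5. access Z: MISS. Cache (old->new): [X W Z]
  6. access X: HIT. Cache (old->new): [X W Z]
  7. access M: MISS, evict X. Cache (old->new): [W Z M]
  8. access X: MISS, evict W. Cache (old->new): [Z M X]
  9. access Z: HIT. Cache (old->new): [Z M X]
  10. access M: HIT. Cache (old->new): [Z M X]
  11. access M: HIT. Cache (old->new): [Z M X]
  12. access M: HIT. Cache (old->new): [Z M X]
Total: 7 hits, 5 misses, 2 evictions

Hit rate = 7/12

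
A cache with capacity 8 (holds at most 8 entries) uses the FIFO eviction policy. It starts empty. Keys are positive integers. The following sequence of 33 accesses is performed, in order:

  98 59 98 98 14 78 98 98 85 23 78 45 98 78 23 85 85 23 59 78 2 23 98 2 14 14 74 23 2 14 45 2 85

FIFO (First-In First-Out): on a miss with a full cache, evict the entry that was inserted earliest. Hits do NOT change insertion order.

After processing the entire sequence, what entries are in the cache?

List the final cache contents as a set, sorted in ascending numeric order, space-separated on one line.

Answer: 2 14 23 45 59 74 78 85

Derivation:
FIFO simulation (capacity=8):
  1. access 98: MISS. Cache (old->new): [98]
  2. access 59: MISS. Cache (old->new): [98 59]
  3. access 98: HIT. Cache (old->new): [98 59]
  4. access 98: HIT. Cache (old->new): [98 59]
  5. access 14: MISS. Cache (old->new): [98 59 14]
  6. access 78: MISS. Cache (old->new): [98 59 14 78]
  7. access 98: HIT. Cache (old->new): [98 59 14 78]
  8. access 98: HIT. Cache (old->new): [98 59 14 78]
  9. access 85: MISS. Cache (old->new): [98 59 14 78 85]
  10. access 23: MISS. Cache (old->new): [98 59 14 78 85 23]
  11. access 78: HIT. Cache (old->new): [98 59 14 78 85 23]
  12. access 45: MISS. Cache (old->new): [98 59 14 78 85 23 45]
  13. access 98: HIT. Cache (old->new): [98 59 14 78 85 23 45]
  14. access 78: HIT. Cache (old->new): [98 59 14 78 85 23 45]
  15. access 23: HIT. Cache (old->new): [98 59 14 78 85 23 45]
  16. access 85: HIT. Cache (old->new): [98 59 14 78 85 23 45]
  17. access 85: HIT. Cache (old->new): [98 59 14 78 85 23 45]
  18. access 23: HIT. Cache (old->new): [98 59 14 78 85 23 45]
  19. access 59: HIT. Cache (old->new): [98 59 14 78 85 23 45]
  20. access 78: HIT. Cache (old->new): [98 59 14 78 85 23 45]
  21. access 2: MISS. Cache (old->new): [98 59 14 78 85 23 45 2]
  22. access 23: HIT. Cache (old->new): [98 59 14 78 85 23 45 2]
  23. access 98: HIT. Cache (old->new): [98 59 14 78 85 23 45 2]
  24. access 2: HIT. Cache (old->new): [98 59 14 78 85 23 45 2]
  25. access 14: HIT. Cache (old->new): [98 59 14 78 85 23 45 2]
  26. access 14: HIT. Cache (old->new): [98 59 14 78 85 23 45 2]
  27. access 74: MISS, evict 98. Cache (old->new): [59 14 78 85 23 45 2 74]
  28. access 23: HIT. Cache (old->new): [59 14 78 85 23 45 2 74]
  29. access 2: HIT. Cache (old->new): [59 14 78 85 23 45 2 74]
  30. access 14: HIT. Cache (old->new): [59 14 78 85 23 45 2 74]
  31. access 45: HIT. Cache (old->new): [59 14 78 85 23 45 2 74]
  32. access 2: HIT. Cache (old->new): [59 14 78 85 23 45 2 74]
  33. access 85: HIT. Cache (old->new): [59 14 78 85 23 45 2 74]
Total: 24 hits, 9 misses, 1 evictions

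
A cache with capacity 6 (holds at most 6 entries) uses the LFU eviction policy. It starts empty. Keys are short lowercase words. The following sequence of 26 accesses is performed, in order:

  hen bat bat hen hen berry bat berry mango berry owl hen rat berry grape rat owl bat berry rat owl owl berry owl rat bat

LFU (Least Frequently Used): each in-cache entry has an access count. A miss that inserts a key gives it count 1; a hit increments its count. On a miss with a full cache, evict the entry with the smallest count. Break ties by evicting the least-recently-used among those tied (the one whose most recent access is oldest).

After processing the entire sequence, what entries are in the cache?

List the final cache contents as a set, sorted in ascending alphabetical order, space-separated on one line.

LFU simulation (capacity=6):
  1. access hen: MISS. Cache: [hen(c=1)]
  2. access bat: MISS. Cache: [hen(c=1) bat(c=1)]
  3. access bat: HIT, count now 2. Cache: [hen(c=1) bat(c=2)]
  4. access hen: HIT, count now 2. Cache: [bat(c=2) hen(c=2)]
  5. access hen: HIT, count now 3. Cache: [bat(c=2) hen(c=3)]
  6. access berry: MISS. Cache: [berry(c=1) bat(c=2) hen(c=3)]
  7. access bat: HIT, count now 3. Cache: [berry(c=1) hen(c=3) bat(c=3)]
  8. access berry: HIT, count now 2. Cache: [berry(c=2) hen(c=3) bat(c=3)]
  9. access mango: MISS. Cache: [mango(c=1) berry(c=2) hen(c=3) bat(c=3)]
  10. access berry: HIT, count now 3. Cache: [mango(c=1) hen(c=3) bat(c=3) berry(c=3)]
  11. access owl: MISS. Cache: [mango(c=1) owl(c=1) hen(c=3) bat(c=3) berry(c=3)]
  12. access hen: HIT, count now 4. Cache: [mango(c=1) owl(c=1) bat(c=3) berry(c=3) hen(c=4)]
  13. access rat: MISS. Cache: [mango(c=1) owl(c=1) rat(c=1) bat(c=3) berry(c=3) hen(c=4)]
  14. access berry: HIT, count now 4. Cache: [mango(c=1) owl(c=1) rat(c=1) bat(c=3) hen(c=4) berry(c=4)]
  15. access grape: MISS, evict mango(c=1). Cache: [owl(c=1) rat(c=1) grape(c=1) bat(c=3) hen(c=4) berry(c=4)]
  16. access rat: HIT, count now 2. Cache: [owl(c=1) grape(c=1) rat(c=2) bat(c=3) hen(c=4) berry(c=4)]
  17. access owl: HIT, count now 2. Cache: [grape(c=1) rat(c=2) owl(c=2) bat(c=3) hen(c=4) berry(c=4)]
  18. access bat: HIT, count now 4. Cache: [grape(c=1) rat(c=2) owl(c=2) hen(c=4) berry(c=4) bat(c=4)]
  19. access berry: HIT, count now 5. Cache: [grape(c=1) rat(c=2) owl(c=2) hen(c=4) bat(c=4) berry(c=5)]
  20. access rat: HIT, count now 3. Cache: [grape(c=1) owl(c=2) rat(c=3) hen(c=4) bat(c=4) berry(c=5)]
  21. access owl: HIT, count now 3. Cache: [grape(c=1) rat(c=3) owl(c=3) hen(c=4) bat(c=4) berry(c=5)]
  22. access owl: HIT, count now 4. Cache: [grape(c=1) rat(c=3) hen(c=4) bat(c=4) owl(c=4) berry(c=5)]
  23. access berry: HIT, count now 6. Cache: [grape(c=1) rat(c=3) hen(c=4) bat(c=4) owl(c=4) berry(c=6)]
  24. access owl: HIT, count now 5. Cache: [grape(c=1) rat(c=3) hen(c=4) bat(c=4) owl(c=5) berry(c=6)]
  25. access rat: HIT, count now 4. Cache: [grape(c=1) hen(c=4) bat(c=4) rat(c=4) owl(c=5) berry(c=6)]
  26. access bat: HIT, count now 5. Cache: [grape(c=1) hen(c=4) rat(c=4) owl(c=5) bat(c=5) berry(c=6)]
Total: 19 hits, 7 misses, 1 evictions

Answer: bat berry grape hen owl rat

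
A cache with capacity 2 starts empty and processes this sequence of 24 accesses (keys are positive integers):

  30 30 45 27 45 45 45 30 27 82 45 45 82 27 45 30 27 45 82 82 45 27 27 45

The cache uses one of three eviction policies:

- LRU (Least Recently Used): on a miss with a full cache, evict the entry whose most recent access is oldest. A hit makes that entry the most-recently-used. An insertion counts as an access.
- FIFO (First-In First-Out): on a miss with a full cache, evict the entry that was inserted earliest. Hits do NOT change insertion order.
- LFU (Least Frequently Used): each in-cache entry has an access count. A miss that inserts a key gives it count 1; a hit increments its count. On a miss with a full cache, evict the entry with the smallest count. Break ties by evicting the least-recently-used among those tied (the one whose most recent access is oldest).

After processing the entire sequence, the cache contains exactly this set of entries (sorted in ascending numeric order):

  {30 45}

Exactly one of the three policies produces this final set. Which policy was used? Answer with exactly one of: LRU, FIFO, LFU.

Answer: LFU

Derivation:
Simulating under each policy and comparing final sets:
  LRU: final set = {27 45} -> differs
  FIFO: final set = {27 45} -> differs
  LFU: final set = {30 45} -> MATCHES target
Only LFU produces the target set.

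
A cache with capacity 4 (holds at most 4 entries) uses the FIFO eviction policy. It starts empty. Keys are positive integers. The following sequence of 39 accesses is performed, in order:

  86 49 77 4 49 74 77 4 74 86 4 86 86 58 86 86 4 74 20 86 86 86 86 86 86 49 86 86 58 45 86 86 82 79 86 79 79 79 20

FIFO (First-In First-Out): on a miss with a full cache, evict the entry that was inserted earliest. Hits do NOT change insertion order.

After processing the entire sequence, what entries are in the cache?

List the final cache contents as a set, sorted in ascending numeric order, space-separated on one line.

Answer: 20 79 82 86

Derivation:
FIFO simulation (capacity=4):
  1. access 86: MISS. Cache (old->new): [86]
  2. access 49: MISS. Cache (old->new): [86 49]
  3. access 77: MISS. Cache (old->new): [86 49 77]
  4. access 4: MISS. Cache (old->new): [86 49 77 4]
  5. access 49: HIT. Cache (old->new): [86 49 77 4]
  6. access 74: MISS, evict 86. Cache (old->new): [49 77 4 74]
  7. access 77: HIT. Cache (old->new): [49 77 4 74]
  8. access 4: HIT. Cache (old->new): [49 77 4 74]
  9. access 74: HIT. Cache (old->new): [49 77 4 74]
  10. access 86: MISS, evict 49. Cache (old->new): [77 4 74 86]
  11. access 4: HIT. Cache (old->new): [77 4 74 86]
  12. access 86: HIT. Cache (old->new): [77 4 74 86]
  13. access 86: HIT. Cache (old->new): [77 4 74 86]
  14. access 58: MISS, evict 77. Cache (old->new): [4 74 86 58]
  15. access 86: HIT. Cache (old->new): [4 74 86 58]
  16. access 86: HIT. Cache (old->new): [4 74 86 58]
  17. access 4: HIT. Cache (old->new): [4 74 86 58]
  18. access 74: HIT. Cache (old->new): [4 74 86 58]
  19. access 20: MISS, evict 4. Cache (old->new): [74 86 58 20]
  20. access 86: HIT. Cache (old->new): [74 86 58 20]
  21. access 86: HIT. Cache (old->new): [74 86 58 20]
  22. access 86: HIT. Cache (old->new): [74 86 58 20]
  23. access 86: HIT. Cache (old->new): [74 86 58 20]
  24. access 86: HIT. Cache (old->new): [74 86 58 20]
  25. access 86: HIT. Cache (old->new): [74 86 58 20]
  26. access 49: MISS, evict 74. Cache (old->new): [86 58 20 49]
  27. access 86: HIT. Cache (old->new): [86 58 20 49]
  28. access 86: HIT. Cache (old->new): [86 58 20 49]
  29. access 58: HIT. Cache (old->new): [86 58 20 49]
  30. access 45: MISS, evict 86. Cache (old->new): [58 20 49 45]
  31. access 86: MISS, evict 58. Cache (old->new): [20 49 45 86]
  32. access 86: HIT. Cache (old->new): [20 49 45 86]
  33. access 82: MISS, evict 20. Cache (old->new): [49 45 86 82]
  34. access 79: MISS, evict 49. Cache (old->new): [45 86 82 79]
  35. access 86: HIT. Cache (old->new): [45 86 82 79]
  36. access 79: HIT. Cache (old->new): [45 86 82 79]
  37. access 79: HIT. Cache (old->new): [45 86 82 79]
  38. access 79: HIT. Cache (old->new): [45 86 82 79]
  39. access 20: MISS, evict 45. Cache (old->new): [86 82 79 20]
Total: 25 hits, 14 misses, 10 evictions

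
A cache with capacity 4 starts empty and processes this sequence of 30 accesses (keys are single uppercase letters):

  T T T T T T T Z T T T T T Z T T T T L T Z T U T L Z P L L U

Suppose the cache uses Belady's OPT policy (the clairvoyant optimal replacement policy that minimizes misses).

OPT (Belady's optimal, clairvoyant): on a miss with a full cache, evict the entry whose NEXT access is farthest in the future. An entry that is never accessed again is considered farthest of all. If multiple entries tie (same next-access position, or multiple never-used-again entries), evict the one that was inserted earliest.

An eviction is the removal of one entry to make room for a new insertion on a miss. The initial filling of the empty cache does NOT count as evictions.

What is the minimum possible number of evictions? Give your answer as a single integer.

Answer: 1

Derivation:
OPT (Belady) simulation (capacity=4):
  1. access T: MISS. Cache: [T]
  2. access T: HIT. Next use of T: step 3. Cache: [T]
  3. access T: HIT. Next use of T: step 4. Cache: [T]
  4. access T: HIT. Next use of T: step 5. Cache: [T]
  5. access T: HIT. Next use of T: step 6. Cache: [T]
  6. access T: HIT. Next use of T: step 7. Cache: [T]
  7. access T: HIT. Next use of T: step 9. Cache: [T]
  8. access Z: MISS. Cache: [T Z]
  9. access T: HIT. Next use of T: step 10. Cache: [T Z]
  10. access T: HIT. Next use of T: step 11. Cache: [T Z]
  11. access T: HIT. Next use of T: step 12. Cache: [T Z]
  12. access T: HIT. Next use of T: step 13. Cache: [T Z]
  13. access T: HIT. Next use of T: step 15. Cache: [T Z]
  14. access Z: HIT. Next use of Z: step 21. Cache: [T Z]
  15. access T: HIT. Next use of T: step 16. Cache: [T Z]
  16. access T: HIT. Next use of T: step 17. Cache: [T Z]
  17. access T: HIT. Next use of T: step 18. Cache: [T Z]
  18. access T: HIT. Next use of T: step 20. Cache: [T Z]
  19. access L: MISS. Cache: [T Z L]
  20. access T: HIT. Next use of T: step 22. Cache: [T Z L]
  21. access Z: HIT. Next use of Z: step 26. Cache: [T Z L]
  22. access T: HIT. Next use of T: step 24. Cache: [T Z L]
  23. access U: MISS. Cache: [T Z L U]
  24. access T: HIT. Next use of T: never. Cache: [T Z L U]
  25. access L: HIT. Next use of L: step 28. Cache: [T Z L U]
  26. access Z: HIT. Next use of Z: never. Cache: [T Z L U]
  27. access P: MISS, evict T (next use: never). Cache: [Z L U P]
  28. access L: HIT. Next use of L: step 29. Cache: [Z L U P]
  29. access L: HIT. Next use of L: never. Cache: [Z L U P]
  30. access U: HIT. Next use of U: never. Cache: [Z L U P]
Total: 25 hits, 5 misses, 1 evictions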